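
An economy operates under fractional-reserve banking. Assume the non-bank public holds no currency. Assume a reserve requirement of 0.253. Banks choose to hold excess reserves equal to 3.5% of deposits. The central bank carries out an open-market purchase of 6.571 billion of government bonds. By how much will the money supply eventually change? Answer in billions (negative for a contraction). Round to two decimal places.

The money multiplier is m = 1 / (rr + e) = 1 / (0.253 + 0.035) ≈ 3.4722.
The purchase adds 6.571 billion of base, so ΔM = m × ΔMB = 3.4722 × (+6.571) ≈ 22.8158 billion.

22.82 billion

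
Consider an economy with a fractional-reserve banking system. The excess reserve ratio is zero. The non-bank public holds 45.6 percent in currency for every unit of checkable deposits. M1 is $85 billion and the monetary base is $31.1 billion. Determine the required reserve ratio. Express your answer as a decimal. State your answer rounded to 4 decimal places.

Using m = M/MB = 85/31.1 ≈ 2.733119. Since m = (1 + c)/(c + rr + e), the denominator satisfies c + rr + e = (1 + c)/m = (1 + 0.456) / 2.733119 ≈ 0.532725.
With c = 0.456 and e = 0, the required reserve ratio is 0.532725 − 0.456 − 0 = 0.076725.

0.0767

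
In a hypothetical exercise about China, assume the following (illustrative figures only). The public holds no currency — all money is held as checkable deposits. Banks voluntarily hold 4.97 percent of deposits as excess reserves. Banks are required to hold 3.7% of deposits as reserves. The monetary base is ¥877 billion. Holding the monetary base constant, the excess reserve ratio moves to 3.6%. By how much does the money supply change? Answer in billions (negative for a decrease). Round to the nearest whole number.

Initially m₁ = 1 / (0.037 + 0.0497) ≈ 11.5340, so M₁ = 11.5340 × 877 = 10115.318 billion.
After the change m₂ = 1 / (0.037 + 0.036) ≈ 13.6986, so M₂ = 13.6986 × 877 = 12013.6722 billion.
ΔM = M₂ − M₁ = 12013.6722 − 10115.318 = 1898.3542 billion.

¥1898 billion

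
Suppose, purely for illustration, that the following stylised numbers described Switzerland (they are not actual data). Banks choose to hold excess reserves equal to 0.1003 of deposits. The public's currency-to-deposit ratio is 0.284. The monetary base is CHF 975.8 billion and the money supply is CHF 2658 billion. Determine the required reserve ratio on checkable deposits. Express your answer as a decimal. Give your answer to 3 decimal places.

0.087

Using m = M/MB = 2658/975.8 ≈ 2.723919. Since m = (1 + c)/(c + rr + e), the denominator satisfies c + rr + e = (1 + c)/m = (1 + 0.284) / 2.723919 ≈ 0.471380.
With c = 0.284 and e = 0.1003, the required reserve ratio on checkable deposits is 0.471380 − 0.284 − 0.1003 = 0.08708.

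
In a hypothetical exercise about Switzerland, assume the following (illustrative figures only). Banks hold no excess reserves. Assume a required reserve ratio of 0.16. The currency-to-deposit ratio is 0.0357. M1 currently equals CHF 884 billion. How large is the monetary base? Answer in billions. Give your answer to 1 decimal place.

The money multiplier is m = (1 + c) / (rr + c) = (1 + 0.0357) / (0.16 + 0.0357) ≈ 5.29228.
MB = M / m = 884 / 5.29228 ≈ 167.0358 billion.

CHF 167.0 billion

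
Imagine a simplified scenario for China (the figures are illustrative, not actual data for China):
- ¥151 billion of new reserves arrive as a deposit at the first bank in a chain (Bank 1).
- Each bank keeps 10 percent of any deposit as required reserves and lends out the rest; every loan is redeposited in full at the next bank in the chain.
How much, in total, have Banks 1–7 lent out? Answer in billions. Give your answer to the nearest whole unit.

Bank i lends (1 − rr)^i of the original deposit: Bank 1 lends 151·0.9000 = 135.9000, Bank 2 lends 151·0.9000² = 122.3100, and so on.
Summing a geometric series: total = 151·[0.9000·(1 − 0.9000^7) / (1 − 0.9000)] ≈ 708.9945 billion.

¥709 billion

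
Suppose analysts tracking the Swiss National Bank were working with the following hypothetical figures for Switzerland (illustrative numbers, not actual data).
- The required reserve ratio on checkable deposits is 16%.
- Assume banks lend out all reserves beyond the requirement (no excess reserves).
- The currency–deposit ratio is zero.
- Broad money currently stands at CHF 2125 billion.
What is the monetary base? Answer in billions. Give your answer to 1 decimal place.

With no currency drain and no excess reserves, the money multiplier is m = 1/rr = 1/0.16 = 6.25.
The monetary base is MB = M / m = 2125 / 6.25 = 340 billion.

CHF 340.0 billion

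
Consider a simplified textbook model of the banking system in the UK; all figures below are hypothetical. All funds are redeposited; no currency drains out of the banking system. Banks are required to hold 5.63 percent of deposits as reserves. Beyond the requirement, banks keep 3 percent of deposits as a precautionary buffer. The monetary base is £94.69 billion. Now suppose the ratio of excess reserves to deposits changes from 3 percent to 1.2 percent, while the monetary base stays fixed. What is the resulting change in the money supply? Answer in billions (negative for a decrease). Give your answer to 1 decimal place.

Initially m₁ = 1 / (0.0563 + 0.03) ≈ 11.5875, so M₁ = 11.5875 × 94.69 ≈ 1097.2204 billion.
After the change m₂ = 1 / (0.0563 + 0.012) ≈ 14.6413, so M₂ = 14.6413 × 94.69 ≈ 1386.3847 billion.
ΔM = M₂ − M₁ = 1386.3847 − 1097.2204 = 289.1643 billion.

£289.2 billion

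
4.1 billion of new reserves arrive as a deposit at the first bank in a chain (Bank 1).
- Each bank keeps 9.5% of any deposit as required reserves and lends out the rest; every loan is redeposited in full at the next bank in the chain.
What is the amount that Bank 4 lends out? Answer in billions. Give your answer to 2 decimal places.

Each bank lends a fraction (1 − rr) = 0.9050 of the deposit it receives, so Bank 4 receives 4.1·0.9050^3 and lends 4.1·0.9050^4 ≈ 2.7503 billion.

2.75 billion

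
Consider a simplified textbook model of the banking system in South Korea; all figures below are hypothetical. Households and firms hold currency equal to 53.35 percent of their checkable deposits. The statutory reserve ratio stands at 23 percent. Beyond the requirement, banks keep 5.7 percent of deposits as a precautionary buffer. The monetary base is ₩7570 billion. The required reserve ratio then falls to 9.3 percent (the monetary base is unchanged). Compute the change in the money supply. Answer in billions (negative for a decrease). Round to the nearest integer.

₩2836 billion

Initially m₁ = (1 + 0.5335) / (0.23 + 0.057 + 0.5335) ≈ 1.86898, so M₁ = 1.86898 × 7570 = 14148.1786 billion.
After the change m₂ = (1 + 0.5335) / (0.093 + 0.057 + 0.5335) ≈ 2.24360, so M₂ = 2.24360 × 7570 = 16984.052 billion.
ΔM = M₂ − M₁ = 16984.052 − 14148.1786 = 2835.8734 billion.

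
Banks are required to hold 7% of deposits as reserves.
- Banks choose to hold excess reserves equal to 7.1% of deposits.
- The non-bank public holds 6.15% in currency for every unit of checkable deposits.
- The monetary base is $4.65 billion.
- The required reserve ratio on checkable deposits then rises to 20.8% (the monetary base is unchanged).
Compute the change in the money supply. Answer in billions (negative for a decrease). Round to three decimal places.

-9.879 billion

Initially m₁ = (1 + 0.0615) / (0.07 + 0.071 + 0.0615) ≈ 5.24198, so M₁ = 5.24198 × 4.65 ≈ 24.3752 billion.
After the change m₂ = (1 + 0.0615) / (0.208 + 0.071 + 0.0615) ≈ 3.11747, so M₂ = 3.11747 × 4.65 ≈ 14.4962 billion.
ΔM = M₂ − M₁ = 14.4962 − 24.3752 = -9.879 billion.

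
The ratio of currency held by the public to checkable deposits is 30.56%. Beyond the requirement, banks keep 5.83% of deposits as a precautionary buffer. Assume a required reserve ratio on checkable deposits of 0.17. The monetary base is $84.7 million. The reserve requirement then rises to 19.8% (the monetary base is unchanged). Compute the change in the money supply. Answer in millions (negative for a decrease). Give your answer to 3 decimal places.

Initially m₁ = (1 + 0.3056) / (0.17 + 0.0583 + 0.3056) ≈ 2.445402, so M₁ = 2.445402 × 84.7 ≈ 207.1255 million.
After the change m₂ = (1 + 0.3056) / (0.198 + 0.0583 + 0.3056) ≈ 2.323545, so M₂ = 2.323545 × 84.7 ≈ 196.8043 million.
ΔM = M₂ − M₁ = 196.8043 − 207.1255 = -10.3212 million.

-10.321 million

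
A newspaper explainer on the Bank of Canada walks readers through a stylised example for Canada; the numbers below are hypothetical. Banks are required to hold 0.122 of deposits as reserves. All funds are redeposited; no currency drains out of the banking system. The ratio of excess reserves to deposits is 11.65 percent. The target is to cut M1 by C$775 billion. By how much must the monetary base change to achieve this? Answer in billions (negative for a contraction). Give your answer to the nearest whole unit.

The money multiplier is m = 1 / (rr + e) = 1 / (0.122 + 0.1165) ≈ 4.1929.
ΔMB = ΔM / m = (−775) / 4.1929 ≈ -184.8363 billion.

-185 billion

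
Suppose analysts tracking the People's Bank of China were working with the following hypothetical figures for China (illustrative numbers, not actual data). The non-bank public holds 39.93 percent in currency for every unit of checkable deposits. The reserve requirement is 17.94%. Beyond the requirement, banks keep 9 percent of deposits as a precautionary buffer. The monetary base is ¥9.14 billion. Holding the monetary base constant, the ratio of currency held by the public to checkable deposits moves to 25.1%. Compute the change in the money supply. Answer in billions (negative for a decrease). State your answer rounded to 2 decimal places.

Initially m₁ = (1 + 0.3993) / (0.1794 + 0.09 + 0.3993) ≈ 2.0926, so M₁ = 2.0926 × 9.14 ≈ 19.1264 billion.
After the change m₂ = (1 + 0.251) / (0.1794 + 0.09 + 0.251) ≈ 2.4039, so M₂ = 2.4039 × 9.14 ≈ 21.9716 billion.
ΔM = M₂ − M₁ = 21.9716 − 19.1264 = 2.8452 billion.

¥2.85 billion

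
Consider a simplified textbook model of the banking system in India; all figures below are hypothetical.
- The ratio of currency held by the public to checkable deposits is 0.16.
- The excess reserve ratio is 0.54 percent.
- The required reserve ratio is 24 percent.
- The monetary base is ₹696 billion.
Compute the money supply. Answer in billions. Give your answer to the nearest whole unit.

₹1992 billion

The money multiplier is m = (1 + c) / (rr + e + c) = (1 + 0.16) / (0.24 + 0.0054 + 0.16) ≈ 2.8614.
So M = m × MB = 2.8614 × 696 = 1991.5344 billion.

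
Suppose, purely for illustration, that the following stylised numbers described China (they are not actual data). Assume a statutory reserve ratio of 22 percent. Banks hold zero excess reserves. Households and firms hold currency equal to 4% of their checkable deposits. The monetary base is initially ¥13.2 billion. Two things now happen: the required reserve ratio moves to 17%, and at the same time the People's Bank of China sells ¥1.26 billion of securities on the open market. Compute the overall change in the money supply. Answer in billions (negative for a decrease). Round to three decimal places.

¥6.331 billion

Before: m₁ = (1 + 0.04) / (0.22 + 0.04) = 4, MB₁ = 13.2, so M₁ = 4 × 13.2 = 52.8 billion.
After: m₂ = (1 + 0.04) / (0.17 + 0.04) ≈ 4.952381, MB₂ = 13.2 − 1.26 = 11.94, so M₂ = 4.952381 × 11.94 ≈ 59.1314 billion.
ΔM = M₂ − M₁ = 59.1314 − 52.8 = 6.3314 billion.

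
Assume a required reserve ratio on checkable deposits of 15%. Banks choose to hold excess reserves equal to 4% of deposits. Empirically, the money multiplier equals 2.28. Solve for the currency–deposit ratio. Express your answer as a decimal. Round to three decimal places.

Using m = 2.28. From m = (1 + c)/(c + rr + e), rearranging gives 1 + c = m·(c + rr + e), so c·(1 − m) = m·(rr + e) − 1.
Hence c = [m·(rr + e) − 1]/(1 − m) = [2.28 × (0.15 + 0.04) − 1] / (1 − 2.28) ≈ 0.442813.

0.443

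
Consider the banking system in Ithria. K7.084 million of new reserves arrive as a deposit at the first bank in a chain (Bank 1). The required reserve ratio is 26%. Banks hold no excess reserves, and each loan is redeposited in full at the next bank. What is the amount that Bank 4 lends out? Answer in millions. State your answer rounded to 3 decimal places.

K2.124 million

Each bank lends a fraction (1 − rr) = 0.7400 of the deposit it receives, so Bank 4 receives 7.084·0.7400^3 and lends 7.084·0.7400^4 ≈ 2.1242 million.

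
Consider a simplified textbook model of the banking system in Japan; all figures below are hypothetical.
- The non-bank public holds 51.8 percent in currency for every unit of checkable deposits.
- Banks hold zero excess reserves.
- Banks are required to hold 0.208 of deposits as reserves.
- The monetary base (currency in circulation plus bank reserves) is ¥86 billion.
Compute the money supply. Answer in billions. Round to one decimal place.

The money multiplier is m = (1 + c) / (rr + c) = (1 + 0.518) / (0.208 + 0.518) ≈ 2.0909.
So M = m × MB = 2.0909 × 86 = 179.8174 billion.

¥179.8 billion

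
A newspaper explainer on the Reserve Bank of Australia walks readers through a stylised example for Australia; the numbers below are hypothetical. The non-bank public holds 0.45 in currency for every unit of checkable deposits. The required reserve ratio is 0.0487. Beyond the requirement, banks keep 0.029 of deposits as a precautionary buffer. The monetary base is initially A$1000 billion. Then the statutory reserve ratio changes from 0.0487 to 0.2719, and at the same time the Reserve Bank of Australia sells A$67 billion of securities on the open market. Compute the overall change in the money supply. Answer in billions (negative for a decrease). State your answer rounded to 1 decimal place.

-946.1 billion

Before: m₁ = (1 + 0.45) / (0.0487 + 0.029 + 0.45) ≈ 2.74777, MB₁ = 1000, so M₁ = 2.74777 × 1000 = 2747.77 billion.
After: m₂ = (1 + 0.45) / (0.2719 + 0.029 + 0.45) ≈ 1.93102, MB₂ = 1000 − 67 = 933, so M₂ = 1.93102 × 933 ≈ 1801.6417 billion.
ΔM = M₂ − M₁ = 1801.6417 − 2747.77 = -946.1283 billion.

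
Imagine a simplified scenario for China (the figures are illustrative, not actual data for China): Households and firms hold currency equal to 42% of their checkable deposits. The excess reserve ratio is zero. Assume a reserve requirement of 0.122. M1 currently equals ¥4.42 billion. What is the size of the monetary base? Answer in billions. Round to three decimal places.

The money multiplier is m = (1 + c) / (rr + c) = (1 + 0.42) / (0.122 + 0.42) ≈ 2.61993.
MB = M / m = 4.42 / 2.61993 ≈ 1.6871 billion.

¥1.687 billion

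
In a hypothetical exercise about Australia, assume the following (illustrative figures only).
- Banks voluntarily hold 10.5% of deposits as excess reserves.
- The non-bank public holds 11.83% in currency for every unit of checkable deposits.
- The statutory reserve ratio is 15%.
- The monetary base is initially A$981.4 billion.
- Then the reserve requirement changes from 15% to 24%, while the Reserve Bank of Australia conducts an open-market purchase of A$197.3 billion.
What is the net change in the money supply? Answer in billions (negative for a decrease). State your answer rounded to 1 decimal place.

Before: m₁ = (1 + 0.1183) / (0.15 + 0.105 + 0.1183) ≈ 2.995714, MB₁ = 981.4, so M₁ = 2.995714 × 981.4 ≈ 2939.9937 billion.
After: m₂ = (1 + 0.1183) / (0.24 + 0.105 + 0.1183) ≈ 2.413771, MB₂ = 981.4 + 197.3 = 1178.7, so M₂ = 2.413771 × 1178.7 ≈ 2845.1119 billion.
ΔM = M₂ − M₁ = 2845.1119 − 2939.9937 = -94.8818 billion.

-94.9 billion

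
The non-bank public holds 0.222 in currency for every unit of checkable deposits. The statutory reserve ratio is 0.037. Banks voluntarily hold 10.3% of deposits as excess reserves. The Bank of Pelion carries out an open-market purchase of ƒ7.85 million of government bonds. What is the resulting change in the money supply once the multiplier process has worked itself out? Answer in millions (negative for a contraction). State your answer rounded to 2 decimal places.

The money multiplier is m = (1 + c) / (rr + e + c) = (1 + 0.222) / (0.037 + 0.103 + 0.222) ≈ 3.3757.
The purchase adds 7.85 million of base, so ΔM = m × ΔMB = 3.3757 × (+7.85) ≈ 26.4992 million.

ƒ26.50 million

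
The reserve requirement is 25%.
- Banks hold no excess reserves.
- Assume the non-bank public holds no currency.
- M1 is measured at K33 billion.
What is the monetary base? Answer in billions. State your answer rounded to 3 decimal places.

K8.250 billion

With no currency drain and no excess reserves, the money multiplier is m = 1/rr = 1/0.25 = 4.
The monetary base is MB = M / m = 33 / 4 = 8.25 billion.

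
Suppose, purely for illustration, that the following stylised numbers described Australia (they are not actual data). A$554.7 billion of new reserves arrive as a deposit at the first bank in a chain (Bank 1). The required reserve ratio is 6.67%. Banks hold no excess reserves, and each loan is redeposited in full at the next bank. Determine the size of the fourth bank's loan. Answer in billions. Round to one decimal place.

Each bank lends a fraction (1 − rr) = 0.9333 of the deposit it receives, so Bank 4 receives 554.7·0.9333^3 and lends 554.7·0.9333^4 ≈ 420.8654 billion.

A$420.9 billion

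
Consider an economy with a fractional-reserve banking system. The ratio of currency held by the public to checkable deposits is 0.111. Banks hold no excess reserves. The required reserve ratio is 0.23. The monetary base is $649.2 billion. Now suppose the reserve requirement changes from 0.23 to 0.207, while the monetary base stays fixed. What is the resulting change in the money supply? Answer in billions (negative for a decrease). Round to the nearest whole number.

Initially m₁ = (1 + 0.111) / (0.23 + 0.111) ≈ 3.2581, so M₁ = 3.2581 × 649.2 ≈ 2115.1585 billion.
After the change m₂ = (1 + 0.111) / (0.207 + 0.111) ≈ 3.4937, so M₂ = 3.4937 × 649.2 ≈ 2268.11 billion.
ΔM = M₂ − M₁ = 2268.11 − 2115.1585 = 152.9515 billion.

$153 billion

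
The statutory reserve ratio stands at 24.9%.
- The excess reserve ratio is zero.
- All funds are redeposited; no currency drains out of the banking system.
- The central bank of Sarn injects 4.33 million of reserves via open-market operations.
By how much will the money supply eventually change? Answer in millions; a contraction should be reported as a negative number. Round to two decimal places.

The simple money multiplier is m = 1/rr = 1/0.249 ≈ 4.0161.
An open-market purchase increases the monetary base by 4.33 million, so ΔM = m × ΔMB = 4.0161 × 4.33 ≈ 17.3897 million.

17.39 million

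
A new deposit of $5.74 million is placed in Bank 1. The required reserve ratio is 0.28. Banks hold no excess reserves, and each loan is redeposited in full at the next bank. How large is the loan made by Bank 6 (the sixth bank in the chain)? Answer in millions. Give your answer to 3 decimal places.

Each bank lends a fraction (1 − rr) = 0.7200 of the deposit it receives, so Bank 6 receives 5.74·0.7200^5 and lends 5.74·0.7200^6 ≈ 0.7997 million.

$0.800 million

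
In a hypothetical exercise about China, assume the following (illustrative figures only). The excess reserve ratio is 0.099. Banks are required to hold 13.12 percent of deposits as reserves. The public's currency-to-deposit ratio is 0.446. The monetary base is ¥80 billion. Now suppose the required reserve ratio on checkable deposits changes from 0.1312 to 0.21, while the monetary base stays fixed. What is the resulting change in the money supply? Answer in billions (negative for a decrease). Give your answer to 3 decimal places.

-17.855 billion

Initially m₁ = (1 + 0.446) / (0.1312 + 0.099 + 0.446) ≈ 2.138421, so M₁ = 2.138421 × 80 ≈ 171.0737 billion.
After the change m₂ = (1 + 0.446) / (0.21 + 0.099 + 0.446) ≈ 1.915232, so M₂ = 1.915232 × 80 ≈ 153.2186 billion.
ΔM = M₂ − M₁ = 153.2186 − 171.0737 = -17.8551 billion.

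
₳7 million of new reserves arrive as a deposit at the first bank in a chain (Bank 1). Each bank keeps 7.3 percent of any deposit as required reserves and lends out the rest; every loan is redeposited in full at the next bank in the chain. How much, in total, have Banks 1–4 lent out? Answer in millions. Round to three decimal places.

Bank i lends (1 − rr)^i of the original deposit: Bank 1 lends 7·0.9270 = 6.4890, Bank 2 lends 7·0.9270² ≈ 6.0153, and so on.
Summing a geometric series: total = 7·[0.9270·(1 − 0.9270^4) / (1 − 0.9270)] ≈ 23.2496 million.

₳23.250 million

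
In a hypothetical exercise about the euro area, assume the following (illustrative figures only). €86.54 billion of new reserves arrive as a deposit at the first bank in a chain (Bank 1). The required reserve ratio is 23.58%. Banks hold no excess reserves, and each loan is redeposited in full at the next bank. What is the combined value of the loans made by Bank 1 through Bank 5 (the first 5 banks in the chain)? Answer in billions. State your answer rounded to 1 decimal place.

Bank i lends (1 − rr)^i of the original deposit: Bank 1 lends 86.54·0.7642 ≈ 66.1339, Bank 2 lends 86.54·0.7642² ≈ 50.5395, and so on.
Summing a geometric series: total = 86.54·[0.7642·(1 − 0.7642^5) / (1 − 0.7642)] ≈ 207.3663 billion.

€207.4 billion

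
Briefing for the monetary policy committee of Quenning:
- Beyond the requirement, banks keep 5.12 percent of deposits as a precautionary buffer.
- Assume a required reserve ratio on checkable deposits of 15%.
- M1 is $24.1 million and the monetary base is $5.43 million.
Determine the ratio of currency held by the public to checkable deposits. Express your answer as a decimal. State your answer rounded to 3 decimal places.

0.031

Using m = M/MB = 24.1/5.43 ≈ 4.438306. From m = (1 + c)/(c + rr + e), rearranging gives 1 + c = m·(c + rr + e), so c·(1 − m) = m·(rr + e) − 1.
Hence c = [m·(rr + e) − 1]/(1 − m) = [4.438306 × (0.15 + 0.0512) − 1] / (1 − 4.438306) ≈ 0.031124.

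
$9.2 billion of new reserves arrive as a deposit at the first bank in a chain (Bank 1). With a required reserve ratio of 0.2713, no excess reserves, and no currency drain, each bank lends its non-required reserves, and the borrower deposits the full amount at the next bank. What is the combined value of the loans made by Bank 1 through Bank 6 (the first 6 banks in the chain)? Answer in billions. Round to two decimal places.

Bank i lends (1 − rr)^i of the original deposit: Bank 1 lends 9.2·0.7287 ≈ 6.7040, Bank 2 lends 9.2·0.7287² ≈ 4.8852, and so on.
Summing a geometric series: total = 9.2·[0.7287·(1 − 0.7287^6) / (1 − 0.7287)] ≈ 21.0110 billion.

$21.01 billion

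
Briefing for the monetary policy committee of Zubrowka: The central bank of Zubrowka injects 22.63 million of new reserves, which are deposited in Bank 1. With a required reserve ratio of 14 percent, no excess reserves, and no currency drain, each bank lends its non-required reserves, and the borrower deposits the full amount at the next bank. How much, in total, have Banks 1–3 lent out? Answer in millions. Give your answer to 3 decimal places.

Bank i lends (1 − rr)^i of the original deposit: Bank 1 lends 22.63·0.8600 = 19.4618, Bank 2 lends 22.63·0.8600² ≈ 16.7371, and so on.
Summing a geometric series: total = 22.63·[0.8600·(1 − 0.8600^3) / (1 − 0.8600)] ≈ 50.5929 million.

50.593 million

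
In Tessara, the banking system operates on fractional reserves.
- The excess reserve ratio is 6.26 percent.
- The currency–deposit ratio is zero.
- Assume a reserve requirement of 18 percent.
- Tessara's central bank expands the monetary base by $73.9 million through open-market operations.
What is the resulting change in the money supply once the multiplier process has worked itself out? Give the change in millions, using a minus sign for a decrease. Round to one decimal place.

$304.6 million

The money multiplier is m = 1 / (rr + e) = 1 / (0.18 + 0.0626) ≈ 4.1220.
The purchase adds 73.9 million of base, so ΔM = m × ΔMB = 4.1220 × (+73.9) = 304.6158 million.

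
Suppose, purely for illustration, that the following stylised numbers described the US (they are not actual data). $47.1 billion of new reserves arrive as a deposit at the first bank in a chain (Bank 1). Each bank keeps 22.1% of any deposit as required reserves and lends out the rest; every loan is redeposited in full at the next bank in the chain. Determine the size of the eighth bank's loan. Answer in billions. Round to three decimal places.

$6.387 billion

Each bank lends a fraction (1 − rr) = 0.7790 of the deposit it receives, so Bank 8 receives 47.1·0.7790^7 and lends 47.1·0.7790^8 ≈ 6.3873 billion.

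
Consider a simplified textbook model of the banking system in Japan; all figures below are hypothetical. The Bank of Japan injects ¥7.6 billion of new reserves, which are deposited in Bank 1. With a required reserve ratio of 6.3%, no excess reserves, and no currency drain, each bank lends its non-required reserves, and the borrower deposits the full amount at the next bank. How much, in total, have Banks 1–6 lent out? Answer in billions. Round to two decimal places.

¥36.54 billion

Bank i lends (1 − rr)^i of the original deposit: Bank 1 lends 7.6·0.9370 = 7.1212, Bank 2 lends 7.6·0.9370² ≈ 6.6726, and so on.
Summing a geometric series: total = 7.6·[0.9370·(1 − 0.9370^6) / (1 − 0.9370)] ≈ 36.5369 billion.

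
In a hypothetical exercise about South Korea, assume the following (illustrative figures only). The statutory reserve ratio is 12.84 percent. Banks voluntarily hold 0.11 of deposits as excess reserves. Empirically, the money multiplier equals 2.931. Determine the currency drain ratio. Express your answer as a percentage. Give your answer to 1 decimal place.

15.6%

Using m = 2.931. From m = (1 + c)/(c + rr + e), rearranging gives 1 + c = m·(c + rr + e), so c·(1 − m) = m·(rr + e) − 1.
Hence c = [m·(rr + e) − 1]/(1 − m) = [2.931 × (0.1284 + 0.11) − 1] / (1 − 2.931) ≈ 0.156007.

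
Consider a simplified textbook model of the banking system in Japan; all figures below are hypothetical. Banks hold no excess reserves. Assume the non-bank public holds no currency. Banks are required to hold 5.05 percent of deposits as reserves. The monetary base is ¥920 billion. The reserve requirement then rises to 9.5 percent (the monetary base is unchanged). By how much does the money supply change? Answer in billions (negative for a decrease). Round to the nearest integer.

-8534 billion

Initially m₁ = 1 / (0.0505) ≈ 19.8020, so M₁ = 19.8020 × 920 = 18217.84 billion.
After the change m₂ = 1 / (0.095) ≈ 10.5263, so M₂ = 10.5263 × 920 = 9684.196 billion.
ΔM = M₂ − M₁ = 9684.196 − 18217.84 = -8533.644 billion.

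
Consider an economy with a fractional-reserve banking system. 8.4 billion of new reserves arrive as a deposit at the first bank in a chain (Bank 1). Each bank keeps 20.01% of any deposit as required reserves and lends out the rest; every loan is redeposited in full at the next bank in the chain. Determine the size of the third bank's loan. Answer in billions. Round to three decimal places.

Each bank lends a fraction (1 − rr) = 0.7999 of the deposit it receives, so Bank 3 receives 8.4·0.7999^2 and lends 8.4·0.7999^3 ≈ 4.2992 billion.

4.299 billion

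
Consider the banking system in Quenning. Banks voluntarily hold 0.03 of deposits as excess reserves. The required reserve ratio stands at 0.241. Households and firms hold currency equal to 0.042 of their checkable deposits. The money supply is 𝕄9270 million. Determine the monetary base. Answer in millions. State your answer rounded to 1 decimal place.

𝕄2784.6 million

The money multiplier is m = (1 + c) / (rr + e + c) = (1 + 0.042) / (0.241 + 0.03 + 0.042) ≈ 3.329073.
MB = M / m = 9270 / 3.329073 ≈ 2784.5589 million.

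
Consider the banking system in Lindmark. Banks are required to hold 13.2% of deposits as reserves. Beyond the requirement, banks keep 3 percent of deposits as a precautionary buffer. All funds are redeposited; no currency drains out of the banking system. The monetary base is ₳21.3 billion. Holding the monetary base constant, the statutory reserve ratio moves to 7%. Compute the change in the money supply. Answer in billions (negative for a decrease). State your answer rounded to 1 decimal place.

₳81.5 billion

Initially m₁ = 1 / (0.132 + 0.03) ≈ 6.1728, so M₁ = 6.1728 × 21.3 ≈ 131.4806 billion.
After the change m₂ = 1 / (0.07 + 0.03) = 10, so M₂ = 10 × 21.3 = 213 billion.
ΔM = M₂ − M₁ = 213 − 131.4806 = 81.5194 billion.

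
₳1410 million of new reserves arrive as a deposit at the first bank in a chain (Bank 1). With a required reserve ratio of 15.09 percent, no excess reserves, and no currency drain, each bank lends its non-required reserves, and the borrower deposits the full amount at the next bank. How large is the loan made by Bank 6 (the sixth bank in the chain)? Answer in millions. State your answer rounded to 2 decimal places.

Each bank lends a fraction (1 − rr) = 0.8491 of the deposit it receives, so Bank 6 receives 1410·0.8491^5 and lends 1410·0.8491^6 ≈ 528.4114 million.

₳528.41 million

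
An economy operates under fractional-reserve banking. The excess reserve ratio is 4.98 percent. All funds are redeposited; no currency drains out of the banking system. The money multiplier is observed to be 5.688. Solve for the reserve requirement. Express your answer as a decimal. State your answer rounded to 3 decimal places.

0.126

Using m = 5.688. Since m = (1 + c)/(c + rr + e), the denominator satisfies c + rr + e = (1 + c)/m = (1 + 0) / 5.688 ≈ 0.175809.
With c = 0 and e = 0.0498, the reserve requirement is 0.175809 − 0 − 0.0498 = 0.126009.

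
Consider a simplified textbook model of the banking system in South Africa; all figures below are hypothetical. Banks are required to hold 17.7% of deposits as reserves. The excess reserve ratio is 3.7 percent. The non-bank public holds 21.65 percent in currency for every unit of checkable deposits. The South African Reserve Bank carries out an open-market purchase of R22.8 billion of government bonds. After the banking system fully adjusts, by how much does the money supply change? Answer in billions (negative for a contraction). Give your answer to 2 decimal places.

The money multiplier is m = (1 + c) / (rr + e + c) = (1 + 0.2165) / (0.177 + 0.037 + 0.2165) ≈ 2.82578.
The purchase adds 22.8 billion of base, so ΔM = m × ΔMB = 2.82578 × (+22.8) ≈ 64.4278 billion.

R64.43 billion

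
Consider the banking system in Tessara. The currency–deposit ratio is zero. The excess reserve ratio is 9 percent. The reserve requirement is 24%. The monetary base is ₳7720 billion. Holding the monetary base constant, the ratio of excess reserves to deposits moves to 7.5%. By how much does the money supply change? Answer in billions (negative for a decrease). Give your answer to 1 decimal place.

₳1114.0 billion

Initially m₁ = 1 / (0.24 + 0.09) ≈ 3.030303, so M₁ = 3.030303 × 7720 ≈ 23393.9392 billion.
After the change m₂ = 1 / (0.24 + 0.075) ≈ 3.174603, so M₂ = 3.174603 × 7720 ≈ 24507.9352 billion.
ΔM = M₂ − M₁ = 24507.9352 − 23393.9392 = 1113.996 billion.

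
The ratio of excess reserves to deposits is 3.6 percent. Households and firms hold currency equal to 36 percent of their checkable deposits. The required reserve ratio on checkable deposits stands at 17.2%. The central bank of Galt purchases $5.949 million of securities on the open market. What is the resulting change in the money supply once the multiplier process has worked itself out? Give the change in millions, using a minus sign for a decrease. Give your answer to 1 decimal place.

$14.2 million

The money multiplier is m = (1 + c) / (rr + e + c) = (1 + 0.36) / (0.172 + 0.036 + 0.36) ≈ 2.3944.
The purchase adds 5.949 million of base, so ΔM = m × ΔMB = 2.3944 × (+5.949) ≈ 14.2443 million.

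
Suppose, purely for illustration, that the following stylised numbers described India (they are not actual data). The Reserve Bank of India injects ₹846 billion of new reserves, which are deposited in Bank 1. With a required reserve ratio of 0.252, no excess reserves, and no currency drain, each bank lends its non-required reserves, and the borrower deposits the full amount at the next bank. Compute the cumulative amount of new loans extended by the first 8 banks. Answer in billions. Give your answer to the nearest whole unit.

Bank i lends (1 − rr)^i of the original deposit: Bank 1 lends 846·0.7480 = 632.8080, Bank 2 lends 846·0.7480² ≈ 473.3404, and so on.
Summing a geometric series: total = 846·[0.7480·(1 − 0.7480^8) / (1 − 0.7480)] ≈ 2265.0584 billion.

₹2265 billion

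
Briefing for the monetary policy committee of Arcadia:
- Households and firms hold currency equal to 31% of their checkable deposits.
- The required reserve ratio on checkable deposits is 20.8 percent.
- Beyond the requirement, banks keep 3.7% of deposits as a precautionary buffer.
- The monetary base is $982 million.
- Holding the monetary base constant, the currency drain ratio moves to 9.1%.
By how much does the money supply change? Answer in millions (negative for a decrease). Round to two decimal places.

Initially m₁ = (1 + 0.31) / (0.208 + 0.037 + 0.31) ≈ 2.360360, so M₁ = 2.360360 × 982 ≈ 2317.8735 million.
After the change m₂ = (1 + 0.091) / (0.208 + 0.037 + 0.091) ≈ 3.247024, so M₂ = 3.247024 × 982 ≈ 3188.5776 million.
ΔM = M₂ − M₁ = 3188.5776 − 2317.8735 = 870.7041 million.

$870.70 million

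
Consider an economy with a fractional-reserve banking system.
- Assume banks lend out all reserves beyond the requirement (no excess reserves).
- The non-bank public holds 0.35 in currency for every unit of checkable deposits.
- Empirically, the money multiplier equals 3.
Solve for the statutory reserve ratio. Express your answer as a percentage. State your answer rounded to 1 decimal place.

Using m = 3. Since m = (1 + c)/(c + rr + e), the denominator satisfies c + rr + e = (1 + c)/m = (1 + 0.35) / 3 = 0.450000.
With c = 0.35 and e = 0, the statutory reserve ratio is 0.450000 − 0.35 − 0 = 0.1.

10.0%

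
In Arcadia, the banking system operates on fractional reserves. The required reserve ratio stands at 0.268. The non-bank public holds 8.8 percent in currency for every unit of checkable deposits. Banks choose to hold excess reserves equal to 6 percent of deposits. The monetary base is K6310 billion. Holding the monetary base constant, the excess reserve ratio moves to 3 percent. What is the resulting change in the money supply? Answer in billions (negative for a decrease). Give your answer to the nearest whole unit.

K1283 billion

Initially m₁ = (1 + 0.088) / (0.268 + 0.06 + 0.088) ≈ 2.61538, so M₁ = 2.61538 × 6310 = 16503.0478 billion.
After the change m₂ = (1 + 0.088) / (0.268 + 0.03 + 0.088) ≈ 2.81865, so M₂ = 2.81865 × 6310 = 17785.6815 billion.
ΔM = M₂ − M₁ = 17785.6815 − 16503.0478 = 1282.6337 billion.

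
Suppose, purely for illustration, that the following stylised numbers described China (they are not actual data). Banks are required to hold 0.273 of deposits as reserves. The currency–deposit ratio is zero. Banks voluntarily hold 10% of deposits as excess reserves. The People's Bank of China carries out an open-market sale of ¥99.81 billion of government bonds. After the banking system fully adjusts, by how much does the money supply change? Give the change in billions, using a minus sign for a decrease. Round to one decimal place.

-267.6 billion

The money multiplier is m = 1 / (rr + e) = 1 / (0.273 + 0.1) ≈ 2.6810.
The sale removes 99.81 billion of base, so ΔM = m × ΔMB = 2.6810 × (−99.81) ≈ -267.5906 billion.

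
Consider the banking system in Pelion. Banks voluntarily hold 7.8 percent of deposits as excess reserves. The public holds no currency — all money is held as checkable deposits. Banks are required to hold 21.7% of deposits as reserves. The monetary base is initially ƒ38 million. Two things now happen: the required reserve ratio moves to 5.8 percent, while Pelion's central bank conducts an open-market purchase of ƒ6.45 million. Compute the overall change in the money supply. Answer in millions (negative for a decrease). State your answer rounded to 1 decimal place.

Before: m₁ = 1 / (0.217 + 0.078) ≈ 3.3898, MB₁ = 38, so M₁ = 3.3898 × 38 = 128.8124 million.
After: m₂ = 1 / (0.058 + 0.078) ≈ 7.3529, MB₂ = 38 + 6.45 = 44.45, so M₂ = 7.3529 × 44.45 ≈ 326.8364 million.
ΔM = M₂ − M₁ = 326.8364 − 128.8124 = 198.024 million.

ƒ198.0 million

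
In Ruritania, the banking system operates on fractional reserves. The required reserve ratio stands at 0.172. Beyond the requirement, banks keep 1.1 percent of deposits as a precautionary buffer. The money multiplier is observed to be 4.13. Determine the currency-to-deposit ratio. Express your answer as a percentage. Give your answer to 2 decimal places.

7.80%

Using m = 4.13. From m = (1 + c)/(c + rr + e), rearranging gives 1 + c = m·(c + rr + e), so c·(1 − m) = m·(rr + e) − 1.
Hence c = [m·(rr + e) − 1]/(1 − m) = [4.13 × (0.172 + 0.011) − 1] / (1 − 4.13) ≈ 0.078022.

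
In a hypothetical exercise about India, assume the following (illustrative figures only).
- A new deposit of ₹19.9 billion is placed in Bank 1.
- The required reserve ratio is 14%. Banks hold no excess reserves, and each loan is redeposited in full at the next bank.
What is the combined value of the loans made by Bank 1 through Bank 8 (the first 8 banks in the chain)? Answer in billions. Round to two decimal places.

₹85.67 billion

Bank i lends (1 − rr)^i of the original deposit: Bank 1 lends 19.9·0.8600 = 17.1140, Bank 2 lends 19.9·0.8600² ≈ 14.7180, and so on.
Summing a geometric series: total = 19.9·[0.8600·(1 − 0.8600^8) / (1 − 0.8600)] ≈ 85.6656 billion.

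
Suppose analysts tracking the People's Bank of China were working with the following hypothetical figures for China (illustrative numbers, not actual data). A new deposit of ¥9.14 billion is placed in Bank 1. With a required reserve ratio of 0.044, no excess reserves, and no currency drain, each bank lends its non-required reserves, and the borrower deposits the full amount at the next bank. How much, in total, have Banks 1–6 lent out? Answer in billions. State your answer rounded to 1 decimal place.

¥47.0 billion

Bank i lends (1 − rr)^i of the original deposit: Bank 1 lends 9.14·0.9560 ≈ 8.7378, Bank 2 lends 9.14·0.9560² ≈ 8.3534, and so on.
Summing a geometric series: total = 9.14·[0.9560·(1 − 0.9560^6) / (1 − 0.9560)] ≈ 46.9874 billion.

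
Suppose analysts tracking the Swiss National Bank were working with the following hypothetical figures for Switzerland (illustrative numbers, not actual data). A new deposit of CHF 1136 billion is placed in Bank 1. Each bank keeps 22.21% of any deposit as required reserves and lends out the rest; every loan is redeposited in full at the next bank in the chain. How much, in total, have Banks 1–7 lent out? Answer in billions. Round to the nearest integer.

Bank i lends (1 − rr)^i of the original deposit: Bank 1 lends 1136·0.7779 = 883.6944, Bank 2 lends 1136·0.7779² ≈ 687.4259, and so on.
Summing a geometric series: total = 1136·[0.7779·(1 − 0.7779^7) / (1 − 0.7779)] ≈ 3292.9777 billion.

CHF 3293 billion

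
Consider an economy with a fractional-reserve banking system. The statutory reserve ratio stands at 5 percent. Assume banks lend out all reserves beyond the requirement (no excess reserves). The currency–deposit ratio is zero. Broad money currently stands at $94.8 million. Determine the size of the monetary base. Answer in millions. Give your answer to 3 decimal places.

$4.740 million

With no currency drain and no excess reserves, the money multiplier is m = 1/rr = 1/0.05 = 20.
The monetary base is MB = M / m = 94.8 / 20 = 4.74 million.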